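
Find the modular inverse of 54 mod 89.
Since 89 is prime, by Fermat 54^(-1) ≡ 54^{87} ≡ 61 mod 89. Verify: 54 × 61 = 3294 ≡ 1 mod 89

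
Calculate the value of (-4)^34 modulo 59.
By repeated squaring (mod 59): (-4)^{1}≡55, (-4)^{2}≡16, (-4)^{4}≡20, (-4)^{8}≡46, (-4)^{16}≡51, (-4)^{32}≡5. Then (-4)^{34} = (-4)^{32+2} ≡ 5 × 16 ≡ 21 (mod 59)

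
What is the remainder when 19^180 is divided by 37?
Using Fermat: 19^{36} ≡ 1 (mod 37). 180 ≡ 0 (mod 36). So 19^{180} ≡ 19^{0} ≡ 1 (mod 37)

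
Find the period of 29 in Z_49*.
Powers of 29 mod 49: 29^1≡29, 29^2≡8, 29^3≡36, 29^4≡15, 29^5≡43, 29^6≡22, 29^7≡1. Order = 7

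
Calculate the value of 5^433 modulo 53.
Using Fermat: 5^{52} ≡ 1 mod 53. 433 ≡ 17 mod 52. So 5^{433} ≡ 5^{17} ≡ 12 mod 53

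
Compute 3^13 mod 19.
By repeated squaring mod 19: 3^{1}≡3, 3^{2}≡9, 3^{4}≡5, 3^{8}≡6. Then 3^{13} = 3^{8+4+1} ≡ 6 × 5 × 3 ≡ 14 mod 19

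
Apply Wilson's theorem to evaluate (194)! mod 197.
(196)! = (194)! × (195) × (196) ≡ -1 mod 197. So (194)! ≡ -1 × [(196)(195)]^(-1) ≡ 98 mod 197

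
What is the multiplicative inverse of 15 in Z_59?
Since 59 is prime, by Fermat 15^(-1) ≡ 15^{57} ≡ 4 (mod 59). Verify: 15 × 4 = 60 ≡ 1 (mod 59)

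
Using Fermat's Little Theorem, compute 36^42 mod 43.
By Fermat's Little Theorem, 36^{42} ≡ 1 (mod 43) since 43 is prime and gcd(36, 43) = 1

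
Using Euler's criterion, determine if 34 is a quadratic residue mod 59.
By Euler's criterion: 34^{29} ≡ 58 mod 59. Since this equals -1 (≡ 58), 34 is not a QR.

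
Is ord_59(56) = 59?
Powers of 56 mod 59: 56^1≡56, 56^2≡9, 56^3≡32, 56^4≡22, 56^5≡52, 56^6≡21, 56^7≡55, 56^8≡12, 56^9≡23, 56^10≡49, 56^11≡30, 56^12≡28, 56^13≡34, 56^14≡16, 56^15≡11, 56^16≡26, 56^17≡40, 56^18≡57, 56^19≡6, 56^20≡41, 56^21≡54, 56^22≡15, 56^23≡14, 56^24≡17, 56^25≡8, 56^26≡35, 56^27≡13, 56^28≡20, 56^29≡58, 56^30≡3, 56^31≡50, 56^32≡27, 56^33≡37, 56^34≡7, 56^35≡38, 56^36≡4, 56^37≡47, 56^38≡36, 56^39≡10, 56^40≡29, 56^41≡31, 56^42≡25, 56^43≡43, 56^44≡48, 56^45≡33, 56^46≡19, 56^47≡2, 56^48≡53, 56^49≡18, 56^50≡5, 56^51≡44, 56^52≡45, 56^53≡42, 56^54≡51, 56^55≡24, 56^56≡46, 56^57≡39, 56^58≡1. Already 56^58≡1, so the order is 58 < 59. No, the actual order is 58.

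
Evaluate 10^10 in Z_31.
By repeated squaring (mod 31): 10^{1}≡10, 10^{2}≡7, 10^{4}≡18, 10^{8}≡14. Then 10^{10} = 10^{8+2} ≡ 14 × 7 ≡ 5 (mod 31)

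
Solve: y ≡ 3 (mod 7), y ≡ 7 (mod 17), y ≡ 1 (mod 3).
M = 7 × 17 × 3 = 357. M₁ = 51, y₁ ≡ 4 (mod 7). M₂ = 21, y₂ ≡ 13 (mod 17). M₃ = 119, y₃ ≡ 2 (mod 3). y = 3×51×4 + 7×21×13 + 1×119×2 ≡ 262 (mod 357)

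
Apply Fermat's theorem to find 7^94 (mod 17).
By Fermat: 7^{16} ≡ 1 (mod 17). 94 = 5×16 + 14. So 7^{94} ≡ 7^{14} ≡ 8 (mod 17)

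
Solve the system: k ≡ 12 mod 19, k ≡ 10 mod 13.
M = 19 × 13 = 247. M₁ = 13, y₁ ≡ 3 mod 19. M₂ = 19, y₂ ≡ 11 mod 13. k = 12×13×3 + 10×19×11 ≡ 88 mod 247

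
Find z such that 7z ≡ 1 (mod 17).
Since 17 is prime, by Fermat 7^(-1) ≡ 7^{15} ≡ 5 (mod 17). Verify: 7 × 5 = 35 ≡ 1 (mod 17)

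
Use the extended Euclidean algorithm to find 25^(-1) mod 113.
Extended GCD: 25(-9) + 113(2) = 1. So 25^(-1) ≡ -9 ≡ 104 (mod 113). Verify: 25 × 104 = 2600 ≡ 1 (mod 113)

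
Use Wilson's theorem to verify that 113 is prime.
(112)! mod 113 = 112. Since this equals -1 (mod 113), Wilson confirms 113 is prime.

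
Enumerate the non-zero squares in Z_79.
Squares in Z_79*: {1, 2, 4, 5, 8, 9, 10, 11, 13, 16, 18, 19, 20, 21, 22, 23, 25, 26, 31, 32, 36, 38, 40, 42, 44, 45, 46, 49, 50, 51, 52, 55, 62, 64, 65, 67, 72, 73, 76}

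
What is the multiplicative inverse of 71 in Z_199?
Since 199 is prime, by Fermat 71^(-1) ≡ 71^{197} ≡ 185 mod 199. Verify: 71 × 185 = 13135 ≡ 1 mod 199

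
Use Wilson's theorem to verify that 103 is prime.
(102)! mod 103 = 102. Since this equals -1 mod 103, Wilson confirms 103 is prime.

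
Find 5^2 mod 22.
5^{2} = 25 ≡ 3 mod 22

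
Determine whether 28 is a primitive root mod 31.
28^{15} ≡ 1 mod 31 and 15 < 30, so ord_31(28) = 15 ≠ 30 and 28 is not a primitive root.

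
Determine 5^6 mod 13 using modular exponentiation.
By repeated squaring (mod 13): 5^{1}≡5, 5^{2}≡12, 5^{4}≡1. Then 5^{6} = 5^{4+2} ≡ 1 × 12 ≡ 12 (mod 13)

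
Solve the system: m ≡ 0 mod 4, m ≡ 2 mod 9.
M = 4 × 9 = 36. M₁ = 9, y₁ ≡ 1 mod 4. M₂ = 4, y₂ ≡ 7 mod 9. m = 0×9×1 + 2×4×7 ≡ 20 mod 36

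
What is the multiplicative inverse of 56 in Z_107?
Since 107 is prime, by Fermat 56^(-1) ≡ 56^{105} ≡ 86 mod 107. Verify: 56 × 86 = 4816 ≡ 1 mod 107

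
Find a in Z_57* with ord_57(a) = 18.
2 has order 18 mod 57 since 2^{18} ≡ 1 mod 57 and no smaller power works.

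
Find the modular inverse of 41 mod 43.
Since 43 is prime, by Fermat 41^(-1) ≡ 41^{41} ≡ 21 (mod 43). Verify: 41 × 21 = 861 ≡ 1 (mod 43)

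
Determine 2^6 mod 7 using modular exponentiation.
Using Fermat: 2^{6} ≡ 1 mod 7. 6 ≡ 0 mod 6. So 2^{6} ≡ 2^{0} ≡ 1 mod 7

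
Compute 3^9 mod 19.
By repeated squaring mod 19: 3^{1}≡3, 3^{2}≡9, 3^{4}≡5, 3^{8}≡6. Then 3^{9} = 3^{8+1} ≡ 6 × 3 ≡ 18 mod 19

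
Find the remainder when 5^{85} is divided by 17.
By Fermat: 5^{16} ≡ 1 mod 17. 85 = 5×16 + 5. So 5^{85} ≡ 5^{5} ≡ 14 mod 17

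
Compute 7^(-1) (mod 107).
Since 107 is prime, by Fermat 7^(-1) ≡ 7^{105} ≡ 46 (mod 107). Verify: 7 × 46 = 322 ≡ 1 (mod 107)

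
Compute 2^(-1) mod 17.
Since 17 is prime, by Fermat 2^(-1) ≡ 2^{15} ≡ 9 mod 17. Verify: 2 × 9 = 18 ≡ 1 mod 17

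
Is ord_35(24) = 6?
Powers of 24 mod 35: 24^1≡24, 24^2≡16, 24^3≡34, 24^4≡11, 24^5≡19, 24^6≡1. First k with 24^k≡1 is k=6. Yes, ord_35(24) = 6.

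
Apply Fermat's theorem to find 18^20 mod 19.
By Fermat: 18^{18} ≡ 1 mod 19. So 18^{20} = 18^{18} · 18^{2} ≡ 18^{2} ≡ 1 mod 19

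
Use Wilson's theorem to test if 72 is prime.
(71)! mod 72 = 0. Since 0 ≢ -1 (mod 72), 72 is not prime.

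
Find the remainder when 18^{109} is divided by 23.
By Fermat: 18^{22} ≡ 1 mod 23. 109 = 4×22 + 21. So 18^{109} ≡ 18^{21} ≡ 9 mod 23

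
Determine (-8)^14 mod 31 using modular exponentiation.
By repeated squaring (mod 31): (-8)^{1}≡23, (-8)^{2}≡2, (-8)^{4}≡4, (-8)^{8}≡16. Then (-8)^{14} = (-8)^{8+4+2} ≡ 16 × 4 × 2 ≡ 4 (mod 31)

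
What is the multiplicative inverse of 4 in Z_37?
Since 37 is prime, by Fermat 4^(-1) ≡ 4^{35} ≡ 28 (mod 37). Verify: 4 × 28 = 112 ≡ 1 (mod 37)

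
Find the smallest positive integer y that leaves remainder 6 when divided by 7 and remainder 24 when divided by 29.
M = 7 × 29 = 203. M₁ = 29, y₁ ≡ 1 (mod 7). M₂ = 7, y₂ ≡ 25 (mod 29). y = 6×29×1 + 24×7×25 ≡ 111 (mod 203)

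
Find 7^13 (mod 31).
By repeated squaring (mod 31): 7^{1}≡7, 7^{2}≡18, 7^{4}≡14, 7^{8}≡10. Then 7^{13} = 7^{8+4+1} ≡ 10 × 14 × 7 ≡ 19 (mod 31)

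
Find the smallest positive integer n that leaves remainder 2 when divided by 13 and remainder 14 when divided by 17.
M = 13 × 17 = 221. M₁ = 17, y₁ ≡ 10 (mod 13). M₂ = 13, y₂ ≡ 4 (mod 17). n = 2×17×10 + 14×13×4 ≡ 184 (mod 221)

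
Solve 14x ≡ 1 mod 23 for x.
Since 23 is prime, by Fermat 14^(-1) ≡ 14^{21} ≡ 5 mod 23. Verify: 14 × 5 = 70 ≡ 1 mod 23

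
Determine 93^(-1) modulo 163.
Since 163 is prime, by Fermat 93^(-1) ≡ 93^{161} ≡ 156 mod 163. Verify: 93 × 156 = 14508 ≡ 1 mod 163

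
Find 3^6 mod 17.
By repeated squaring mod 17: 3^{1}≡3, 3^{2}≡9, 3^{4}≡13. Then 3^{6} = 3^{4+2} ≡ 13 × 9 ≡ 15 mod 17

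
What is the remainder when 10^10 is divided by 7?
Using Fermat: 10^{6} ≡ 1 mod 7. 10 ≡ 4 mod 6. So 10^{10} ≡ 10^{4} ≡ 4 mod 7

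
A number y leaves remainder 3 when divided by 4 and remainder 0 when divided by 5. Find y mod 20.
M = 4 × 5 = 20. M₁ = 5, y₁ ≡ 1 mod 4. M₂ = 4, y₂ ≡ 4 mod 5. y = 3×5×1 + 0×4×4 ≡ 15 mod 20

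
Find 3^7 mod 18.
By repeated squaring mod 18: 3^{1}≡3, 3^{2}≡9, 3^{4}≡9. Then 3^{7} = 3^{4+2+1} ≡ 9 × 9 × 3 ≡ 9 mod 18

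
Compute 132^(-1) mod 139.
Since 139 is prime, by Fermat 132^(-1) ≡ 132^{137} ≡ 119 mod 139. Verify: 132 × 119 = 15708 ≡ 1 mod 139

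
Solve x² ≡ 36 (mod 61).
The square roots of 36 mod 61 are 6 and 55. Verify: 6² = 36 ≡ 36 (mod 61)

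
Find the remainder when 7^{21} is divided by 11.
By Fermat: 7^{10} ≡ 1 mod 11. 21 = 2×10 + 1. So 7^{21} ≡ 7^{1} ≡ 7 mod 11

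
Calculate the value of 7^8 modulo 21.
By repeated squaring mod 21: 7^{1}≡7, 7^{2}≡7, 7^{4}≡7, 7^{8}≡7. So 7^{8} ≡ 7 mod 21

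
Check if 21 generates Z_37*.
21^{18} ≡ 1 mod 37 and 18 < 36, so ord_37(21) = 18 ≠ 36 and 21 is not a primitive root.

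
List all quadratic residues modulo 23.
QRs mod 23: {1, 2, 3, 4, 6, 8, 9, 12, 13, 16, 18}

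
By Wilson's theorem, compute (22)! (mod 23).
By Wilson's theorem, (22)! ≡ -1 ≡ 22 (mod 23)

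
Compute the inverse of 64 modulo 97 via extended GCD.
Extended GCD: 64(47) + 97(-31) = 1. So 64^(-1) ≡ 47 mod 97. Verify: 64 × 47 = 3008 ≡ 1 mod 97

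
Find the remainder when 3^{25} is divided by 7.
By Fermat: 3^{6} ≡ 1 mod 7. 25 = 4×6 + 1. So 3^{25} ≡ 3^{1} ≡ 3 mod 7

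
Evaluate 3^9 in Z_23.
By repeated squaring mod 23: 3^{1}≡3, 3^{2}≡9, 3^{4}≡12, 3^{8}≡6. Then 3^{9} = 3^{8+1} ≡ 6 × 3 ≡ 18 mod 23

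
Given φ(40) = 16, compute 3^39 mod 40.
By Euler: 3^{16} ≡ 1 (mod 40) since gcd(3, 40) = 1. 39 = 2×16 + 7. So 3^{39} ≡ 3^{7} ≡ 27 (mod 40)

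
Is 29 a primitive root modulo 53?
29^{26} ≡ 1 mod 53 and 26 < 52, so ord_53(29) = 26 ≠ 52 and 29 is not a primitive root.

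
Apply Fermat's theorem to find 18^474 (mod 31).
By Fermat: 18^{30} ≡ 1 (mod 31). 474 ≡ 24 (mod 30). So 18^{474} ≡ 18^{24} ≡ 2 (mod 31)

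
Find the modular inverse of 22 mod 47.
Since 47 is prime, by Fermat 22^(-1) ≡ 22^{45} ≡ 15 (mod 47). Verify: 22 × 15 = 330 ≡ 1 (mod 47)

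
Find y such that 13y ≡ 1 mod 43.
Since 43 is prime, by Fermat 13^(-1) ≡ 13^{41} ≡ 10 mod 43. Verify: 13 × 10 = 130 ≡ 1 mod 43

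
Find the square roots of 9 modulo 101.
The square roots of 9 mod 101 are 98 and 3. Verify: 98² = 9604 ≡ 9 mod 101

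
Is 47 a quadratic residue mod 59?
By Euler's criterion: 47^{29} ≡ 58 (mod 59). Since this equals -1 (≡ 58), 47 is not a QR.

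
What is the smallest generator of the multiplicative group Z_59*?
g = 2. Powers: [2, 4, 8, 16, 32, 5, 10, 20, 40, 21, ...] generates all 58 non-zero residues.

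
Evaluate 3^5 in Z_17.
By repeated squaring (mod 17): 3^{1}≡3, 3^{2}≡9, 3^{4}≡13. Then 3^{5} = 3^{4+1} ≡ 13 × 3 ≡ 5 (mod 17)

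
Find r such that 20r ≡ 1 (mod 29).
Since 29 is prime, by Fermat 20^(-1) ≡ 20^{27} ≡ 16 (mod 29). Verify: 20 × 16 = 320 ≡ 1 (mod 29)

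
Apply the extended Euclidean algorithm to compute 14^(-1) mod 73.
Extended GCD: 14(-26) + 73(5) = 1. So 14^(-1) ≡ -26 ≡ 47 (mod 73). Verify: 14 × 47 = 658 ≡ 1 (mod 73)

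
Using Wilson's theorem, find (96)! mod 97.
By Wilson's theorem, (96)! ≡ -1 ≡ 96 (mod 97)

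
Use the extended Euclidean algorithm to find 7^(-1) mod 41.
Extended GCD: 7(6) + 41(-1) = 1. So 7^(-1) ≡ 6 mod 41. Verify: 7 × 6 = 42 ≡ 1 mod 41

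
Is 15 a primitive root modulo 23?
ord_23(15) divides 22. For each prime q|22: 15^{11}≡22, 15^{2}≡18, none ≡ 1. So 15 has order 22 and is a primitive root mod 23.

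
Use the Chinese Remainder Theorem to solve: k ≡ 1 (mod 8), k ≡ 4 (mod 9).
M = 8 × 9 = 72. M₁ = 9, y₁ ≡ 1 (mod 8). M₂ = 8, y₂ ≡ 8 (mod 9). k = 1×9×1 + 4×8×8 ≡ 49 (mod 72)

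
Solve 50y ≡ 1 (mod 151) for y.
Since 151 is prime, by Fermat 50^(-1) ≡ 50^{149} ≡ 148 (mod 151). Verify: 50 × 148 = 7400 ≡ 1 (mod 151)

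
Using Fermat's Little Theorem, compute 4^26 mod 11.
By Fermat: 4^{10} ≡ 1 (mod 11). 26 = 2×10 + 6. So 4^{26} ≡ 4^{6} ≡ 4 (mod 11)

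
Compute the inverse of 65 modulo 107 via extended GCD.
Extended GCD: 65(28) + 107(-17) = 1. So 65^(-1) ≡ 28 (mod 107). Verify: 65 × 28 = 1820 ≡ 1 (mod 107)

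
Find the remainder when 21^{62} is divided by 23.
By Fermat: 21^{22} ≡ 1 mod 23. 62 = 2×22 + 18. So 21^{62} ≡ 21^{18} ≡ 13 mod 23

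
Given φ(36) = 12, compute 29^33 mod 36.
By Euler: 29^{12} ≡ 1 mod 36 since gcd(29, 36) = 1. 33 = 2×12 + 9. So 29^{33} ≡ 29^{9} ≡ 17 mod 36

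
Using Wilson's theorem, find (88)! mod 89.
By Wilson's theorem, (88)! ≡ -1 ≡ 88 (mod 89)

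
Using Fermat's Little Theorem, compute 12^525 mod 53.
By Fermat: 12^{52} ≡ 1 (mod 53). 525 ≡ 5 (mod 52). So 12^{525} ≡ 12^{5} ≡ 50 (mod 53)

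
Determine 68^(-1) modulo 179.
Since 179 is prime, by Fermat 68^(-1) ≡ 68^{177} ≡ 129 (mod 179). Verify: 68 × 129 = 8772 ≡ 1 (mod 179)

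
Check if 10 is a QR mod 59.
By Euler's criterion: 10^{29} ≡ 58 mod 59. Since this equals -1 (≡ 58), 10 is not a QR.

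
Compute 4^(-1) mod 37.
Since 37 is prime, by Fermat 4^(-1) ≡ 4^{35} ≡ 28 mod 37. Verify: 4 × 28 = 112 ≡ 1 mod 37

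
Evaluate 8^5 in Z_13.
By repeated squaring mod 13: 8^{1}≡8, 8^{2}≡12, 8^{4}≡1. Then 8^{5} = 8^{4+1} ≡ 1 × 8 ≡ 8 mod 13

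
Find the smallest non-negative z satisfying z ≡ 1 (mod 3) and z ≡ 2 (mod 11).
M = 3 × 11 = 33. M₁ = 11, y₁ ≡ 2 (mod 3). M₂ = 3, y₂ ≡ 4 (mod 11). z = 1×11×2 + 2×3×4 ≡ 13 (mod 33)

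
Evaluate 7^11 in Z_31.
By repeated squaring (mod 31): 7^{1}≡7, 7^{2}≡18, 7^{4}≡14, 7^{8}≡10. Then 7^{11} = 7^{8+2+1} ≡ 10 × 18 × 7 ≡ 20 (mod 31)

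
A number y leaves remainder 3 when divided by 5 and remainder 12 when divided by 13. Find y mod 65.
M = 5 × 13 = 65. M₁ = 13, y₁ ≡ 2 mod 5. M₂ = 5, y₂ ≡ 8 mod 13. y = 3×13×2 + 12×5×8 ≡ 38 mod 65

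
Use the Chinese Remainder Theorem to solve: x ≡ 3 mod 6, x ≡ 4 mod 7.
M = 6 × 7 = 42. M₁ = 7, y₁ ≡ 1 mod 6. M₂ = 6, y₂ ≡ 6 mod 7. x = 3×7×1 + 4×6×6 ≡ 39 mod 42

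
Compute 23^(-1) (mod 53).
Since 53 is prime, by Fermat 23^(-1) ≡ 23^{51} ≡ 30 (mod 53). Verify: 23 × 30 = 690 ≡ 1 (mod 53)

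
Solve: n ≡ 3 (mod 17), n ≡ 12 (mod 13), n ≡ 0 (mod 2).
M = 17 × 13 × 2 = 442. M₁ = 26, y₁ ≡ 2 (mod 17). M₂ = 34, y₂ ≡ 5 (mod 13). M₃ = 221, y₃ ≡ 1 (mod 2). n = 3×26×2 + 12×34×5 + 0×221×1 ≡ 428 (mod 442)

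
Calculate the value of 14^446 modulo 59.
Using Fermat: 14^{58} ≡ 1 mod 59. 446 ≡ 40 mod 58. So 14^{446} ≡ 14^{40} ≡ 5 mod 59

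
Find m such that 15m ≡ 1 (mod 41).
Since 41 is prime, by Fermat 15^(-1) ≡ 15^{39} ≡ 11 (mod 41). Verify: 15 × 11 = 165 ≡ 1 (mod 41)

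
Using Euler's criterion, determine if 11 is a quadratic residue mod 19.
By Euler's criterion: 11^{9} ≡ 1 mod 19. Since this equals 1, 11 is a QR.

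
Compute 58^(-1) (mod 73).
Since 73 is prime, by Fermat 58^(-1) ≡ 58^{71} ≡ 34 (mod 73). Verify: 58 × 34 = 1972 ≡ 1 (mod 73)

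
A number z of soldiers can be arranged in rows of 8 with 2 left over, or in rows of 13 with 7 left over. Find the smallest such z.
M = 8 × 13 = 104. M₁ = 13, y₁ ≡ 5 mod 8. M₂ = 8, y₂ ≡ 5 mod 13. z = 2×13×5 + 7×8×5 ≡ 98 mod 104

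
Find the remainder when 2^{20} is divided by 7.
By Fermat: 2^{6} ≡ 1 mod 7. 20 = 3×6 + 2. So 2^{20} ≡ 2^{2} ≡ 4 mod 7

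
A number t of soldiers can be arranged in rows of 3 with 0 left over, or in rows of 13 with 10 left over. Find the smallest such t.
M = 3 × 13 = 39. M₁ = 13, y₁ ≡ 1 mod 3. M₂ = 3, y₂ ≡ 9 mod 13. t = 0×13×1 + 10×3×9 ≡ 36 mod 39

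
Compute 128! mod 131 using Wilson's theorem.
(130)! = (128)! × (129) × (130) ≡ -1 mod 131. So (128)! ≡ -1 × [(130)(129)]^(-1) ≡ 65 mod 131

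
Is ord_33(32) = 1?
Powers of 32 mod 33: 32^1≡32, 32^2≡1. 32^1≡32≢1, so ord ≠ 1. No, the actual order is 2.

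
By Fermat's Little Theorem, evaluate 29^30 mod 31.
By Fermat's Little Theorem, 29^{30} ≡ 1 mod 31 since 31 is prime and gcd(29, 31) = 1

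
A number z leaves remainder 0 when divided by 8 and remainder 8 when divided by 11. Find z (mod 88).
M = 8 × 11 = 88. M₁ = 11, y₁ ≡ 3 (mod 8). M₂ = 8, y₂ ≡ 7 (mod 11). z = 0×11×3 + 8×8×7 ≡ 8 (mod 88)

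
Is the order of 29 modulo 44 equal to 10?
Powers of 29 mod 44: 29^1≡29, 29^2≡5, 29^3≡13, 29^4≡25, 29^5≡21, 29^6≡37, 29^7≡17, 29^8≡9, 29^9≡41, 29^10≡1. First k with 29^k≡1 is k=10. Yes, ord_44(29) = 10.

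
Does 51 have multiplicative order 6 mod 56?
Powers of 51 mod 56: 51^1≡51, 51^2≡25, 51^3≡43, 51^4≡9, 51^5≡11, 51^6≡1. First k with 51^k≡1 is k=6. Yes, ord_56(51) = 6.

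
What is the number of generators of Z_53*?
Number of primitive roots mod 53 = φ(p-1) = φ(52) = 24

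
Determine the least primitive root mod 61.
g = 2. For each prime q|60: 2^{30}≡60, 2^{20}≡47, 2^{12}≡9, none ≡ 1, so ord_61(2) = 60 and 2 is a primitive root.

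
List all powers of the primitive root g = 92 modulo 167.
92^1, 92^2, ..., 92^{166} mod 167: [92, 114, 134, 137, 79, 87, 155, 65, 135, 62, 26, 54, 125, 144, 55, 50, 91, 22, 20, 3, 109, 8, 68, 77, 70, 94, 131, 28, 71, 19, 78, 162, 41, 98, 165, 150, 106, 66, 60, 9, 160, 24, 37, 64, 43, 115, 59, 84, 46, 57, 67, 152, 123, 127, 161, 116, 151, 31, 13, 27, 146, 72, 111, 25, 129, 11, 10, 85, 138, 4, 34, 122, 35, 47, 149, 14, 119, 93, 39, 81, 104, 49, 166, 75, 53, 33, 30, 88, 80, 12, 102, 32, 105, 141, 113, 42, 23, 112, 117, 76, 145, 147, 164, 58, 159, 99, 90, 97, 73, 36, 139, 96, 148, 89, 5, 126, 69, 2, 17, 61, 101, 107, 158, 7, 143, 130, 103, 124, 52, 108, 83, 121, 110, 100, 15, 44, 40, 6, 51, 16, 136, 154, 140, 21, 95, 56, 142, 38, 156, 157, 82, 29, 163, 133, 45, 132, 120, 18, 153, 48, 74, 128, 86, 63, 118, 1]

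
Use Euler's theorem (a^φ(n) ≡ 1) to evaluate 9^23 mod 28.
By Euler: 9^{12} ≡ 1 (mod 28) since gcd(9, 28) = 1. 23 = 1×12 + 11. So 9^{23} ≡ 9^{11} ≡ 25 (mod 28)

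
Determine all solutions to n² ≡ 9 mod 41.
The square roots of 9 mod 41 are 38 and 3. Verify: 38² = 1444 ≡ 9 mod 41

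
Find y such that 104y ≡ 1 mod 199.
Since 199 is prime, by Fermat 104^(-1) ≡ 104^{197} ≡ 155 mod 199. Verify: 104 × 155 = 16120 ≡ 1 mod 199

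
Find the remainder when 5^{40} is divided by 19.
By Fermat: 5^{18} ≡ 1 (mod 19). 40 = 2×18 + 4. So 5^{40} ≡ 5^{4} ≡ 17 (mod 19)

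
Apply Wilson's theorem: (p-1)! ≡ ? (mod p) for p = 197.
By Wilson's theorem, (196)! ≡ -1 ≡ 196 (mod 197)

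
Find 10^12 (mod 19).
By repeated squaring (mod 19): 10^{1}≡10, 10^{2}≡5, 10^{4}≡6, 10^{8}≡17. Then 10^{12} = 10^{8+4} ≡ 17 × 6 ≡ 7 (mod 19)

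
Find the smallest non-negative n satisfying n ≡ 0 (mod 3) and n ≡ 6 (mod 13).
M = 3 × 13 = 39. M₁ = 13, y₁ ≡ 1 (mod 3). M₂ = 3, y₂ ≡ 9 (mod 13). n = 0×13×1 + 6×3×9 ≡ 6 (mod 39)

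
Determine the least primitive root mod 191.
g = 19. For each prime q|190: 19^{95}≡190, 19^{38}≡39, 19^{10}≡52, none ≡ 1, so ord_191(19) = 190 and 19 is a primitive root.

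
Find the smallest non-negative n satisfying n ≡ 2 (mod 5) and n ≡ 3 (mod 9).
M = 5 × 9 = 45. M₁ = 9, y₁ ≡ 4 (mod 5). M₂ = 5, y₂ ≡ 2 (mod 9). n = 2×9×4 + 3×5×2 ≡ 12 (mod 45)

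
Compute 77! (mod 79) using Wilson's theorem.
(78)! = (77)! × (78) ≡ -1 (mod 79). So (77)! ≡ -1 × (78)^(-1) ≡ (-1)×(-1) = 1 (mod 79)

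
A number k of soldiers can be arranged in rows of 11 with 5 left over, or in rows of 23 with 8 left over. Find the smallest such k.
M = 11 × 23 = 253. M₁ = 23, y₁ ≡ 1 mod 11. M₂ = 11, y₂ ≡ 21 mod 23. k = 5×23×1 + 8×11×21 ≡ 192 mod 253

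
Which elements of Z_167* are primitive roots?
There are φ(166) = 82 primitive roots mod 167: {5, 10, 13, 15, 17, 20, 23, 26, 30, 34, 35, 37, 39, 40, 41, 43, 45, 46, 51, 52, 53, 55, 59, 60, 67, 68, 69, 70, 71, 73, 74, 78, 79, 80, 82, 83, 86, 90, 91, 92, 95, 101, 102, 103, 104, 105, 106, 109, 110, 111, 113, 117, 118, 119, 120, 123, 125, 129, 131, 134, 135, 136, 138, 139, 140, 142, 143, 145, 146, 148, 149, 151, 153, 155, 156, 158, 159, 160, 161, 163, 164, 165}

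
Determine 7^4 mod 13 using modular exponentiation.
7^{4} = 2401 ≡ 9 (mod 13)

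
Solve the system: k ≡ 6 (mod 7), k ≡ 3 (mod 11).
M = 7 × 11 = 77. M₁ = 11, y₁ ≡ 2 (mod 7). M₂ = 7, y₂ ≡ 8 (mod 11). k = 6×11×2 + 3×7×8 ≡ 69 (mod 77)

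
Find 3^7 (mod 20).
By repeated squaring (mod 20): 3^{1}≡3, 3^{2}≡9, 3^{4}≡1. Then 3^{7} = 3^{4+2+1} ≡ 1 × 9 × 3 ≡ 7 (mod 20)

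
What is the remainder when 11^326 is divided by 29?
Using Fermat: 11^{28} ≡ 1 mod 29. 326 ≡ 18 mod 28. So 11^{326} ≡ 11^{18} ≡ 4 mod 29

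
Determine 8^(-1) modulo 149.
Since 149 is prime, by Fermat 8^(-1) ≡ 8^{147} ≡ 56 mod 149. Verify: 8 × 56 = 448 ≡ 1 mod 149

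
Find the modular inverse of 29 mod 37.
Since 37 is prime, by Fermat 29^(-1) ≡ 29^{35} ≡ 23 mod 37. Verify: 29 × 23 = 667 ≡ 1 mod 37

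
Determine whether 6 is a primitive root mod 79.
ord_79(6) divides 78. For each prime q|78: 6^{39}≡78, 6^{26}≡55, 6^{6}≡46, none ≡ 1. So 6 has order 78 and is a primitive root mod 79.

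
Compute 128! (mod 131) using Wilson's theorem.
(130)! = (128)! × (129) × (130) ≡ -1 (mod 131). So (128)! ≡ -1 × [(130)(129)]^(-1) ≡ 65 (mod 131)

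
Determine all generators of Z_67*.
There are φ(66) = 20 primitive roots mod 67: {2, 7, 11, 12, 13, 18, 20, 28, 31, 32, 34, 41, 44, 46, 48, 50, 51, 57, 61, 63}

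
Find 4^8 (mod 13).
By repeated squaring (mod 13): 4^{1}≡4, 4^{2}≡3, 4^{4}≡9, 4^{8}≡3. So 4^{8} ≡ 3 (mod 13)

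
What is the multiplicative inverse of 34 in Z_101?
Since 101 is prime, by Fermat 34^(-1) ≡ 34^{99} ≡ 3 (mod 101). Verify: 34 × 3 = 102 ≡ 1 (mod 101)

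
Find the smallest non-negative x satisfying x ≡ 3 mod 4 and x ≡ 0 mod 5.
M = 4 × 5 = 20. M₁ = 5, y₁ ≡ 1 mod 4. M₂ = 4, y₂ ≡ 4 mod 5. x = 3×5×1 + 0×4×4 ≡ 15 mod 20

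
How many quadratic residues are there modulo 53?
Exactly half the non-zero residues mod a prime are QRs: (53-1)/2 = 26.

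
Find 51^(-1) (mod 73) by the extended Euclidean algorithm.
Extended GCD: 51(-10) + 73(7) = 1. So 51^(-1) ≡ -10 ≡ 63 (mod 73). Verify: 51 × 63 = 3213 ≡ 1 (mod 73)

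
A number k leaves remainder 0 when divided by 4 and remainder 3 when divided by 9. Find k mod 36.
M = 4 × 9 = 36. M₁ = 9, y₁ ≡ 1 mod 4. M₂ = 4, y₂ ≡ 7 mod 9. k = 0×9×1 + 3×4×7 ≡ 12 mod 36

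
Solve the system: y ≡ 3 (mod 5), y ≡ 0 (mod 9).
M = 5 × 9 = 45. M₁ = 9, y₁ ≡ 4 (mod 5). M₂ = 5, y₂ ≡ 2 (mod 9). y = 3×9×4 + 0×5×2 ≡ 18 (mod 45)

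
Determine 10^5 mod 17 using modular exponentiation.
By repeated squaring (mod 17): 10^{1}≡10, 10^{2}≡15, 10^{4}≡4. Then 10^{5} = 10^{4+1} ≡ 4 × 10 ≡ 6 (mod 17)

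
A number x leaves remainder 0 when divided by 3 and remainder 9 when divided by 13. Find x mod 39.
M = 3 × 13 = 39. M₁ = 13, y₁ ≡ 1 mod 3. M₂ = 3, y₂ ≡ 9 mod 13. x = 0×13×1 + 9×3×9 ≡ 9 mod 39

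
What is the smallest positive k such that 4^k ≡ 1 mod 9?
Powers of 4 mod 9: 4^1≡4, 4^2≡7, 4^3≡1. So the order of 4 is 3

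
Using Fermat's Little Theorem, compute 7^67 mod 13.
By Fermat: 7^{12} ≡ 1 (mod 13). 67 = 5×12 + 7. So 7^{67} ≡ 7^{7} ≡ 6 (mod 13)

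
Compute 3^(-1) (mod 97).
Since 97 is prime, by Fermat 3^(-1) ≡ 3^{95} ≡ 65 (mod 97). Verify: 3 × 65 = 195 ≡ 1 (mod 97)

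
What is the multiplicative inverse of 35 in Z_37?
Since 37 is prime, by Fermat 35^(-1) ≡ 35^{35} ≡ 18 (mod 37). Verify: 35 × 18 = 630 ≡ 1 (mod 37)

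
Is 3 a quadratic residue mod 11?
By Euler's criterion: 3^{5} ≡ 1 (mod 11). Since this equals 1, 3 is a QR.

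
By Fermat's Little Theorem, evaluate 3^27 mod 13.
By Fermat: 3^{12} ≡ 1 mod 13. 27 = 2×12 + 3. So 3^{27} ≡ 3^{3} ≡ 1 mod 13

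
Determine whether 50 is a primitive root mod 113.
50^{56} ≡ 1 (mod 113) and 56 < 112, so ord_113(50) = 56 ≠ 112 and 50 is not a primitive root.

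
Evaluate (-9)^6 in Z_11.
By repeated squaring (mod 11): (-9)^{1}≡2, (-9)^{2}≡4, (-9)^{4}≡5. Then (-9)^{6} = (-9)^{4+2} ≡ 5 × 4 ≡ 9 (mod 11)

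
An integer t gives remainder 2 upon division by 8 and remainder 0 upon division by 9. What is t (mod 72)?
M = 8 × 9 = 72. M₁ = 9, y₁ ≡ 1 (mod 8). M₂ = 8, y₂ ≡ 8 (mod 9). t = 2×9×1 + 0×8×8 ≡ 18 (mod 72)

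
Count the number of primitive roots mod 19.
Number of primitive roots mod 19 = φ(p-1) = φ(18) = 6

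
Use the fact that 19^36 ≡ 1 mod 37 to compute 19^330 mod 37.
By Fermat: 19^{36} ≡ 1 mod 37. 330 ≡ 6 mod 36. So 19^{330} ≡ 19^{6} ≡ 11 mod 37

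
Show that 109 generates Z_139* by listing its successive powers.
109^1, 109^2, ..., 109^{138} mod 139: [109, 66, 105, 47, 119, 44, 70, 124, 33, 122, 93, 129, 22, 35, 62, 86, 61, 116, 134, 11, 87, 31, 43, 100, 58, 67, 75, 113, 85, 91, 50, 29, 103, 107, 126, 112, 115, 25, 84, 121, 123, 63, 56, 127, 82, 42, 130, 131, 101, 28, 133, 41, 21, 65, 135, 120, 14, 136, 90, 80, 102, 137, 60, 7, 68, 45, 40, 51, 138, 30, 73, 34, 92, 20, 95, 69, 15, 106, 17, 46, 10, 117, 104, 77, 53, 78, 23, 5, 128, 52, 108, 96, 39, 81, 72, 64, 26, 54, 48, 89, 110, 36, 32, 13, 27, 24, 114, 55, 18, 16, 76, 83, 12, 57, 97, 9, 8, 38, 111, 6, 98, 118, 74, 4, 19, 125, 3, 49, 59, 37, 2, 79, 132, 71, 94, 99, 88, 1]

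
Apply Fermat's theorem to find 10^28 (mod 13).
By Fermat: 10^{12} ≡ 1 (mod 13). 28 = 2×12 + 4. So 10^{28} ≡ 10^{4} ≡ 3 (mod 13)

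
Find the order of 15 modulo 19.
Powers of 15 mod 19: 15^1≡15, 15^2≡16, 15^3≡12, 15^4≡9, 15^5≡2, 15^6≡11, 15^7≡13, 15^8≡5, 15^9≡18, 15^10≡4, 15^11≡3, 15^12≡7, 15^13≡10, 15^14≡17, 15^15≡8, 15^16≡6, 15^17≡14, 15^18≡1. So the order of 15 is 18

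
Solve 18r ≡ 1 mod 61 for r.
Since 61 is prime, by Fermat 18^(-1) ≡ 18^{59} ≡ 17 mod 61. Verify: 18 × 17 = 306 ≡ 1 mod 61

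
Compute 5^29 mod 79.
By repeated squaring (mod 79): 5^{1}≡5, 5^{2}≡25, 5^{4}≡72, 5^{8}≡49, 5^{16}≡31. Then 5^{29} = 5^{16+8+4+1} ≡ 31 × 49 × 72 × 5 ≡ 2 (mod 79)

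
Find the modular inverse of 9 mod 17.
Since 17 is prime, by Fermat 9^(-1) ≡ 9^{15} ≡ 2 (mod 17). Verify: 9 × 2 = 18 ≡ 1 (mod 17)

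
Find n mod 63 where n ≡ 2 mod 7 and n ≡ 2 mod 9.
M = 7 × 9 = 63. M₁ = 9, y₁ ≡ 4 mod 7. M₂ = 7, y₂ ≡ 4 mod 9. n = 2×9×4 + 2×7×4 ≡ 2 mod 63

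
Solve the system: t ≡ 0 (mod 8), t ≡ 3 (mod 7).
M = 8 × 7 = 56. M₁ = 7, y₁ ≡ 7 (mod 8). M₂ = 8, y₂ ≡ 1 (mod 7). t = 0×7×7 + 3×8×1 ≡ 24 (mod 56)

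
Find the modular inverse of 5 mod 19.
Since 19 is prime, by Fermat 5^(-1) ≡ 5^{17} ≡ 4 mod 19. Verify: 5 × 4 = 20 ≡ 1 mod 19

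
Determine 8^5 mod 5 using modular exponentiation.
Using Fermat: 8^{4} ≡ 1 (mod 5). 5 ≡ 1 (mod 4). So 8^{5} ≡ 8^{1} ≡ 3 (mod 5)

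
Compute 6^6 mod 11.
By repeated squaring mod 11: 6^{1}≡6, 6^{2}≡3, 6^{4}≡9. Then 6^{6} = 6^{4+2} ≡ 9 × 3 ≡ 5 mod 11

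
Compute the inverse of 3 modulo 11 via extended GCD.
Extended GCD: 3(4) + 11(-1) = 1. So 3^(-1) ≡ 4 mod 11. Verify: 3 × 4 = 12 ≡ 1 mod 11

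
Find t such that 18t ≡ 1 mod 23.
Since 23 is prime, by Fermat 18^(-1) ≡ 18^{21} ≡ 9 mod 23. Verify: 18 × 9 = 162 ≡ 1 mod 23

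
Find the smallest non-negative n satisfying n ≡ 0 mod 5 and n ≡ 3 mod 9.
M = 5 × 9 = 45. M₁ = 9, y₁ ≡ 4 mod 5. M₂ = 5, y₂ ≡ 2 mod 9. n = 0×9×4 + 3×5×2 ≡ 30 mod 45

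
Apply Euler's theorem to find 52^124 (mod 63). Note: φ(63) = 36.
By Euler: 52^{36} ≡ 1 (mod 63) since gcd(52, 63) = 1. 124 = 3×36 + 16. So 52^{124} ≡ 52^{16} ≡ 25 (mod 63)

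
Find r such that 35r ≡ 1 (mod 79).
Since 79 is prime, by Fermat 35^(-1) ≡ 35^{77} ≡ 70 (mod 79). Verify: 35 × 70 = 2450 ≡ 1 (mod 79)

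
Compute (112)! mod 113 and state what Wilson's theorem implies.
(112)! mod 113 = 112. Since this equals -1 mod 113, Wilson confirms 113 is prime.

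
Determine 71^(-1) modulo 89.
Since 89 is prime, by Fermat 71^(-1) ≡ 71^{87} ≡ 84 mod 89. Verify: 71 × 84 = 5964 ≡ 1 mod 89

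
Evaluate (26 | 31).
(26/31) = 26^{15} mod 31 = -1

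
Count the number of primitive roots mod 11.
A prime p has φ(p-1) primitive roots; here φ(10) = 4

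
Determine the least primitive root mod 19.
g = 2. For each prime q|18: 2^{9}≡18, 2^{6}≡7, none ≡ 1, so ord_19(2) = 18 and 2 is a primitive root.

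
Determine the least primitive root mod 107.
g = 2. Powers: [2, 4, 8, 16, 32, 64, 21, ...] generates all 106 non-zero residues.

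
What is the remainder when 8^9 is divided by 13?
By repeated squaring mod 13: 8^{1}≡8, 8^{2}≡12, 8^{4}≡1, 8^{8}≡1. Then 8^{9} = 8^{8+1} ≡ 1 × 8 ≡ 8 mod 13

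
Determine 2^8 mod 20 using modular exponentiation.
By repeated squaring mod 20: 2^{1}≡2, 2^{2}≡4, 2^{4}≡16, 2^{8}≡16. So 2^{8} ≡ 16 mod 20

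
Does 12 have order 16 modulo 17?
ord_17(12) divides 16. For each prime q|16: 12^{8}≡16, none ≡ 1. So 12 has order 16 and is a primitive root mod 17.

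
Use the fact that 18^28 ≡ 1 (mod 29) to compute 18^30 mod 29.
By Fermat: 18^{28} ≡ 1 (mod 29). So 18^{30} = 18^{28} · 18^{2} ≡ 18^{2} ≡ 5 (mod 29)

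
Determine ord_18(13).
Powers of 13 mod 18: 13^1≡13, 13^2≡7, 13^3≡1. So the order of 13 is 3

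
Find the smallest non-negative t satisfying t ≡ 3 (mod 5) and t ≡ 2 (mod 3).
M = 5 × 3 = 15. M₁ = 3, y₁ ≡ 2 (mod 5). M₂ = 5, y₂ ≡ 2 (mod 3). t = 3×3×2 + 2×5×2 ≡ 8 (mod 15)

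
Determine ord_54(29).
Powers of 29 mod 54: 29^1≡29, 29^2≡31, 29^3≡35, 29^4≡43, 29^5≡5, 29^6≡37, 29^7≡47, 29^8≡13, 29^9≡53, 29^10≡25, 29^11≡23, 29^12≡19, 29^13≡11, 29^14≡49, 29^15≡17, 29^16≡7, 29^17≡41, 29^18≡1. Order = 18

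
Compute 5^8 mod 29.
By repeated squaring (mod 29): 5^{1}≡5, 5^{2}≡25, 5^{4}≡16, 5^{8}≡24. So 5^{8} ≡ 24 (mod 29)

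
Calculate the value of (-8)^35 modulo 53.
By repeated squaring mod 53: (-8)^{1}≡45, (-8)^{2}≡11, (-8)^{4}≡15, (-8)^{8}≡13, (-8)^{16}≡10, (-8)^{32}≡47. Then (-8)^{35} = (-8)^{32+2+1} ≡ 47 × 11 × 45 ≡ 51 mod 53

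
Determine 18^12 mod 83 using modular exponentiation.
By repeated squaring mod 83: 18^{1}≡18, 18^{2}≡75, 18^{4}≡64, 18^{8}≡29. Then 18^{12} = 18^{8+4} ≡ 29 × 64 ≡ 30 mod 83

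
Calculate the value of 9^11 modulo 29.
By repeated squaring (mod 29): 9^{1}≡9, 9^{2}≡23, 9^{4}≡7, 9^{8}≡20. Then 9^{11} = 9^{8+2+1} ≡ 20 × 23 × 9 ≡ 22 (mod 29)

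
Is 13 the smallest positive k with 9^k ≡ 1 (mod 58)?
Powers of 9 mod 58: 9^1≡9, 9^2≡23, 9^3≡33, 9^4≡7, 9^5≡5, 9^6≡45, 9^7≡57, 9^8≡49, 9^9≡35, 9^10≡25, 9^11≡51, 9^12≡53, 9^13≡13, 9^14≡1. 9^13≡13≢1, so ord ≠ 13. No, the actual order is 14.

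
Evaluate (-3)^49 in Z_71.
By repeated squaring (mod 71): (-3)^{1}≡68, (-3)^{2}≡9, (-3)^{4}≡10, (-3)^{8}≡29, (-3)^{16}≡60, (-3)^{32}≡50. Then (-3)^{49} = (-3)^{32+16+1} ≡ 50 × 60 × 68 ≡ 17 (mod 71)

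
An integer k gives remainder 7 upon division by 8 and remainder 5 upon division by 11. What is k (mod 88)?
M = 8 × 11 = 88. M₁ = 11, y₁ ≡ 3 (mod 8). M₂ = 8, y₂ ≡ 7 (mod 11). k = 7×11×3 + 5×8×7 ≡ 71 (mod 88)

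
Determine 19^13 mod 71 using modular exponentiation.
By repeated squaring mod 71: 19^{1}≡19, 19^{2}≡6, 19^{4}≡36, 19^{8}≡18. Then 19^{13} = 19^{8+4+1} ≡ 18 × 36 × 19 ≡ 29 mod 71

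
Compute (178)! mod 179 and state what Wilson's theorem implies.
(178)! mod 179 = 178. Since this equals -1 mod 179, Wilson confirms 179 is prime.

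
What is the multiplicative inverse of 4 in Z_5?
Since 5 is prime, by Fermat 4^(-1) ≡ 4^{3} ≡ 4 (mod 5). Verify: 4 × 4 = 16 ≡ 1 (mod 5)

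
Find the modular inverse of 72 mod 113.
Since 113 is prime, by Fermat 72^(-1) ≡ 72^{111} ≡ 11 mod 113. Verify: 72 × 11 = 792 ≡ 1 mod 113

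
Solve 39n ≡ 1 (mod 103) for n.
Since 103 is prime, by Fermat 39^(-1) ≡ 39^{101} ≡ 37 (mod 103). Verify: 39 × 37 = 1443 ≡ 1 (mod 103)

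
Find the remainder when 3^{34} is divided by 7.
By Fermat: 3^{6} ≡ 1 mod 7. 34 = 5×6 + 4. So 3^{34} ≡ 3^{4} ≡ 4 mod 7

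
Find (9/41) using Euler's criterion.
(9/41) = 9^{20} mod 41 = 1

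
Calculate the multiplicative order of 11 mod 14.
Powers of 11 mod 14: 11^1≡11, 11^2≡9, 11^3≡1. So the order of 11 is 3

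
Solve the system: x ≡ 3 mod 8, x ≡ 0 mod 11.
M = 8 × 11 = 88. M₁ = 11, y₁ ≡ 3 mod 8. M₂ = 8, y₂ ≡ 7 mod 11. x = 3×11×3 + 0×8×7 ≡ 11 mod 88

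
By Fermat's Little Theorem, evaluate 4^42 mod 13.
By Fermat: 4^{12} ≡ 1 (mod 13). 42 = 3×12 + 6. So 4^{42} ≡ 4^{6} ≡ 1 (mod 13)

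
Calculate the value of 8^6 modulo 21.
By repeated squaring (mod 21): 8^{1}≡8, 8^{2}≡1, 8^{4}≡1. Then 8^{6} = 8^{4+2} ≡ 1 × 1 ≡ 1 (mod 21)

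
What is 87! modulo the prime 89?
(88)! = (87)! × (88) ≡ -1 mod 89. So (87)! ≡ -1 × (88)^(-1) ≡ (-1)×(-1) = 1 mod 89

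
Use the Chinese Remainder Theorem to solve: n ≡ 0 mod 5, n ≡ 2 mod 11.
M = 5 × 11 = 55. M₁ = 11, y₁ ≡ 1 mod 5. M₂ = 5, y₂ ≡ 9 mod 11. n = 0×11×1 + 2×5×9 ≡ 35 mod 55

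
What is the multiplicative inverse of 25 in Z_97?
Since 97 is prime, by Fermat 25^(-1) ≡ 25^{95} ≡ 66 (mod 97). Verify: 25 × 66 = 1650 ≡ 1 (mod 97)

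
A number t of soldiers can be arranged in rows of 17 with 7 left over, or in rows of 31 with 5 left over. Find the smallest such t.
M = 17 × 31 = 527. M₁ = 31, y₁ ≡ 11 (mod 17). M₂ = 17, y₂ ≡ 11 (mod 31). t = 7×31×11 + 5×17×11 ≡ 160 (mod 527)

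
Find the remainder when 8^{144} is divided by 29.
By Fermat: 8^{28} ≡ 1 (mod 29). 144 = 5×28 + 4. So 8^{144} ≡ 8^{4} ≡ 7 (mod 29)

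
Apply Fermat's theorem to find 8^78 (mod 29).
By Fermat: 8^{28} ≡ 1 (mod 29). 78 = 2×28 + 22. So 8^{78} ≡ 8^{22} ≡ 9 (mod 29)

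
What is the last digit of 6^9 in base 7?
Using Fermat: 6^{6} ≡ 1 (mod 7). 9 ≡ 3 (mod 6). So 6^{9} ≡ 6^{3} ≡ 6 (mod 7)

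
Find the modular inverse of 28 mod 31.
Since 31 is prime, by Fermat 28^(-1) ≡ 28^{29} ≡ 10 mod 31. Verify: 28 × 10 = 280 ≡ 1 mod 31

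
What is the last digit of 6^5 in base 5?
Using Fermat: 6^{4} ≡ 1 mod 5. 5 ≡ 1 mod 4. So 6^{5} ≡ 6^{1} ≡ 1 mod 5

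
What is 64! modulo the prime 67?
(66)! = (64)! × (65) × (66) ≡ -1 (mod 67). So (64)! ≡ -1 × [(66)(65)]^(-1) ≡ 33 (mod 67)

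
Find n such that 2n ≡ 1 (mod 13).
Since 13 is prime, by Fermat 2^(-1) ≡ 2^{11} ≡ 7 (mod 13). Verify: 2 × 7 = 14 ≡ 1 (mod 13)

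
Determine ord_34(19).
Powers of 19 mod 34: 19^1≡19, 19^2≡21, 19^3≡25, 19^4≡33, 19^5≡15, 19^6≡13, 19^7≡9, 19^8≡1. So the order of 19 is 8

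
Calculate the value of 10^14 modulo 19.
By repeated squaring mod 19: 10^{1}≡10, 10^{2}≡5, 10^{4}≡6, 10^{8}≡17. Then 10^{14} = 10^{8+4+2} ≡ 17 × 6 × 5 ≡ 16 mod 19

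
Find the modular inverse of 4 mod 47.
Since 47 is prime, by Fermat 4^(-1) ≡ 4^{45} ≡ 12 (mod 47). Verify: 4 × 12 = 48 ≡ 1 (mod 47)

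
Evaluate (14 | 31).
(14/31) = 14^{15} mod 31 = 1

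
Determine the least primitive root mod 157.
g = 5. For each prime q|156: 5^{78}≡156, 5^{52}≡12, 5^{12}≡130, none ≡ 1, so ord_157(5) = 156 and 5 is a primitive root.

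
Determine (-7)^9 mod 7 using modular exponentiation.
By repeated squaring (mod 7): (-7)^{1}≡0, (-7)^{2}≡0, (-7)^{4}≡0, (-7)^{8}≡0. Then (-7)^{9} = (-7)^{8+1} ≡ 0 × 0 ≡ 0 (mod 7)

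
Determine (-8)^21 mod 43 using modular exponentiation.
By repeated squaring mod 43: (-8)^{1}≡35, (-8)^{2}≡21, (-8)^{4}≡11, (-8)^{8}≡35, (-8)^{16}≡21. Then (-8)^{21} = (-8)^{16+4+1} ≡ 21 × 11 × 35 ≡ 1 mod 43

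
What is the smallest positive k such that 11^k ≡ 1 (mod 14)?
Powers of 11 mod 14: 11^1≡11, 11^2≡9, 11^3≡1. Order = 3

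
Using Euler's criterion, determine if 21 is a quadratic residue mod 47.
By Euler's criterion: 21^{23} ≡ 1 (mod 47). Since this equals 1, 21 is a QR.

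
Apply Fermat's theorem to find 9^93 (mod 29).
By Fermat: 9^{28} ≡ 1 (mod 29). 93 = 3×28 + 9. So 9^{93} ≡ 9^{9} ≡ 6 (mod 29)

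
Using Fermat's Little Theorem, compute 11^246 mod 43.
By Fermat: 11^{42} ≡ 1 (mod 43). 246 ≡ 36 (mod 42). So 11^{246} ≡ 11^{36} ≡ 11 (mod 43)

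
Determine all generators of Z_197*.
There are φ(196) = 84 primitive roots mod 197: {2, 3, 5, 8, 11, 12, 13, 17, 18, 21, 27, 30, 31, 32, 35, 38, 44, 45, 46, 48, 50, 52, 56, 57, 58, 66, 67, 71, 72, 73, 74, 75, 78, 79, 80, 82, 86, 89, 91, 94, 95, 98, 99, 102, 103, 106, 108, 111, 115, 117, 118, 119, 122, 123, 124, 125, 126, 130, 131, 139, 140, 141, 145, 147, 149, 151, 152, 153, 159, 162, 165, 166, 167, 170, 176, 179, 180, 184, 185, 186, 189, 192, 194, 195}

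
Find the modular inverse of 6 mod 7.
Since 7 is prime, by Fermat 6^(-1) ≡ 6^{5} ≡ 6 mod 7. Verify: 6 × 6 = 36 ≡ 1 mod 7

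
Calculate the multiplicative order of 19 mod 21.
Powers of 19 mod 21: 19^1≡19, 19^2≡4, 19^3≡13, 19^4≡16, 19^5≡10, 19^6≡1. ord_21(19) = 6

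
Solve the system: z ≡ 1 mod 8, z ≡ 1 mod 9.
M = 8 × 9 = 72. M₁ = 9, y₁ ≡ 1 mod 8. M₂ = 8, y₂ ≡ 8 mod 9. z = 1×9×1 + 1×8×8 ≡ 1 mod 72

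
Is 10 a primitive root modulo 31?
10^{15} ≡ 1 mod 31 and 15 < 30, so ord_31(10) = 15 ≠ 30 and 10 is not a primitive root.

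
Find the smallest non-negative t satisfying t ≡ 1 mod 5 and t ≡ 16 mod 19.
M = 5 × 19 = 95. M₁ = 19, y₁ ≡ 4 mod 5. M₂ = 5, y₂ ≡ 4 mod 19. t = 1×19×4 + 16×5×4 ≡ 16 mod 95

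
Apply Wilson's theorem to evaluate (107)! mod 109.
(108)! = (107)! × (108) ≡ -1 (mod 109). So (107)! ≡ -1 × (108)^(-1) ≡ (-1)×(-1) = 1 (mod 109)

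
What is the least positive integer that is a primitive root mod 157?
g = 5. For each prime q|156: 5^{78}≡156, 5^{52}≡12, 5^{12}≡130, none ≡ 1, so ord_157(5) = 156 and 5 is a primitive root.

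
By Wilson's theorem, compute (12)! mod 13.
By Wilson's theorem, (12)! ≡ -1 ≡ 12 mod 13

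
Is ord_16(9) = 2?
Powers of 9 mod 16: 9^1≡9, 9^2≡1. First k with 9^k≡1 is k=2. Yes, ord_16(9) = 2.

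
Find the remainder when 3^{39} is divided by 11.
By Fermat: 3^{10} ≡ 1 mod 11. 39 = 3×10 + 9. So 3^{39} ≡ 3^{9} ≡ 4 mod 11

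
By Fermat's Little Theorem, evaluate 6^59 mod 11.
By Fermat: 6^{10} ≡ 1 (mod 11). 59 = 5×10 + 9. So 6^{59} ≡ 6^{9} ≡ 2 (mod 11)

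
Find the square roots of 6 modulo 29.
The square roots of 6 mod 29 are 8 and 21. Verify: 8² = 64 ≡ 6 (mod 29)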